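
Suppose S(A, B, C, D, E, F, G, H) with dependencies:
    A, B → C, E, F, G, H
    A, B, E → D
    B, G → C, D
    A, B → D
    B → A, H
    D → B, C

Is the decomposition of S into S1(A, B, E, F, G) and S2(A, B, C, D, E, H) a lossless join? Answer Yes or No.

Yes

S1 ∩ S2 = {A, B, E}; its closure under F is {A, B, C, D, E, F, G, H}.
This includes all of S1, so the common attributes are a superkey of S1 — the join is lossless.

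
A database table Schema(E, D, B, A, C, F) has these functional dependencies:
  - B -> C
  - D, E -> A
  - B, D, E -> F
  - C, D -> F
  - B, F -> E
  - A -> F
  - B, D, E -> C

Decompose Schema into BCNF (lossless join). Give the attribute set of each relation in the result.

Candidate key of the original relation: {B, D}.
In {A, B, C, D, E, F}, {B} is not a superkey ({B}⁺ restricted to this set is {B, C}), so split on B -> C into {B, C} and {A, B, D, E, F}.
{B, C}: every determinant is a superkey — BCNF.
In {A, B, D, E, F}, {D, E} is not a superkey ({D, E}⁺ restricted to this set is {A, D, E, F}), so split on D, E -> A, F into {A, D, E, F} and {B, D, E}.
In {A, D, E, F}, {A} is not a superkey ({A}⁺ restricted to this set is {A, F}), so split on A -> F into {A, F} and {A, D, E}.
{A, F}: every determinant is a superkey — BCNF.
{A, D, E}: every determinant is a superkey — BCNF.
{B, D, E}: every determinant is a superkey — BCNF.

{A, D, E}; {A, F}; {B, C}; {B, D, E}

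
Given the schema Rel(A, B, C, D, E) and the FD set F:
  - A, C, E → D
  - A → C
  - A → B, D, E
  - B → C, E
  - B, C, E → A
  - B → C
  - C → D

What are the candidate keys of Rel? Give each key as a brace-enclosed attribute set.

{A}⁺ = {A, B, C, D, E}, which is every attribute, so {A} is a candidate key.
{B}⁺ = {A, B, C, D, E}, which is every attribute, so {B} is a candidate key.
No proper subset of any of these is a key, and no other minimal superkey exists.

{A}, {B}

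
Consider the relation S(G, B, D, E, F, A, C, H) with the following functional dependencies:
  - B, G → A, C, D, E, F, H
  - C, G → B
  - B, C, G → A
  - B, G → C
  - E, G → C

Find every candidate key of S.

{B, G}, {C, G}, {E, G}

Attributes never on any right-hand side: {G} — every candidate key must contain it.
{B, G}⁺ = {A, B, C, D, E, F, G, H} — all of the relation — so {B, G} is a candidate key.
{C, G}⁺ = {A, B, C, D, E, F, G, H} — all of the relation — so {C, G} is a candidate key.
{E, G}⁺ = {A, B, C, D, E, F, G, H} — all of the relation — so {E, G} is a candidate key.
No proper subset of any of these is a key, and no other minimal superkey exists.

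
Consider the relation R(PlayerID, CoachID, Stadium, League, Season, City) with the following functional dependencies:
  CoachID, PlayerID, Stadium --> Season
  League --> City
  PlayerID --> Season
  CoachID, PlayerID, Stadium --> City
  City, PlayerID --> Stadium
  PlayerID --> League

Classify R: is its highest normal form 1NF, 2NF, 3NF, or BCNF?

Candidate key: {CoachID, PlayerID}. Prime attributes: {CoachID, PlayerID}.
League --> City: {League}⁺ = {City, League}, which is not all of the attributes, so the left side is not a superkey — BCNF is violated.
League --> City has non-prime {City} on the right and a non-superkey on the left, so 3NF fails.
{PlayerID} is a proper subset of the key {CoachID, PlayerID}, and {PlayerID}⁺ contains the non-prime attributes {City, League, Season, Stadium} — a partial dependency, so 2NF is violated.

1NF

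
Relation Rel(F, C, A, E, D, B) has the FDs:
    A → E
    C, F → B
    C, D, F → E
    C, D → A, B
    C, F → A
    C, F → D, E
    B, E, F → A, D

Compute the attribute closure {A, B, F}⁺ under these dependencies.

{A, B, D, E, F}

Start with {A, B, F}.
A → E applies; add {E} → now {A, B, E, F}.
B, E, F → A, D applies; add {D} → now {A, B, D, E, F}.
No further FD applies.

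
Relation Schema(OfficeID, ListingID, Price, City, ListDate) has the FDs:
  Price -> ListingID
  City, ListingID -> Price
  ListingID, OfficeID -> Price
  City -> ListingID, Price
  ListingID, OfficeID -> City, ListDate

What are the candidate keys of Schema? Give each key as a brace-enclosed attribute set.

Attributes never on any right-hand side: {OfficeID} — every candidate key must contain it.
Closure of {City, OfficeID} is {City, ListDate, ListingID, OfficeID, Price}, the whole schema; {City, OfficeID} is a candidate key.
Closure of {ListingID, OfficeID} is {City, ListDate, ListingID, OfficeID, Price}, the whole schema; {ListingID, OfficeID} is a candidate key.
Closure of {OfficeID, Price} is {City, ListDate, ListingID, OfficeID, Price}, the whole schema; {OfficeID, Price} is a candidate key.
No proper subset of any of these is a key, and no other minimal superkey exists.

{City, OfficeID}, {ListingID, OfficeID}, {OfficeID, Price}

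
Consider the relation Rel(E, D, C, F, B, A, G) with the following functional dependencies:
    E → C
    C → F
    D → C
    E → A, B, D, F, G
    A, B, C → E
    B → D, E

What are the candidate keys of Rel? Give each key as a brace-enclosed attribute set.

Closure of {B} is {A, B, C, D, E, F, G}, the whole schema; {B} is a candidate key.
Closure of {E} is {A, B, C, D, E, F, G}, the whole schema; {E} is a candidate key.
These are minimal and exhaustive — every other superkey contains one of them.

{B}, {E}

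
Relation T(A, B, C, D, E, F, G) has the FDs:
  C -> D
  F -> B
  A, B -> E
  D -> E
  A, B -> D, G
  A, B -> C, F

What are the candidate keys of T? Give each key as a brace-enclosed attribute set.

{A} never appears on the right of any FD, so every key must include it.
{A, B}⁺ = {A, B, C, D, E, F, G} — all of the relation — so {A, B} is a candidate key.
{A, F}⁺ = {A, B, C, D, E, F, G} — all of the relation — so {A, F} is a candidate key.
These are minimal and exhaustive — every other superkey contains one of them.

{A, B}, {A, F}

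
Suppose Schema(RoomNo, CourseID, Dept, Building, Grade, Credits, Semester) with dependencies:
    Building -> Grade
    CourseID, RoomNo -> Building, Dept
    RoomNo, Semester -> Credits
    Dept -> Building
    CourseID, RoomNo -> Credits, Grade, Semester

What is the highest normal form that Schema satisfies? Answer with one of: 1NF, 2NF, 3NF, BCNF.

2NF

Candidate key: {CourseID, RoomNo}. Prime attributes: {CourseID, RoomNo}.
For Building -> Grade we have {Building}⁺ = {Building, Grade}; {Building} is not a superkey, so BCNF fails.
Because {Grade} is non-prime and the left side of Building -> Grade is not a superkey, the relation is not in 3NF.
Checking every proper subset of each key, none determines a non-prime attribute — 2NF is satisfied.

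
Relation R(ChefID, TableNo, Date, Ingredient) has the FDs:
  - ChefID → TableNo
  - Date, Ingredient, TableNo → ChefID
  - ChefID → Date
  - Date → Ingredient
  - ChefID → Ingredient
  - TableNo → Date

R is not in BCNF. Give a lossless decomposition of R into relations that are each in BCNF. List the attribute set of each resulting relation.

{ChefID, Date, TableNo}; {Date, Ingredient}

Candidate keys of the original relation: {ChefID}, {TableNo}.
In {ChefID, Date, Ingredient, TableNo}, {Date} is not a superkey ({Date}⁺ restricted to this set is {Date, Ingredient}), so split on Date → Ingredient into {Date, Ingredient} and {ChefID, Date, TableNo}.
{Date, Ingredient}: every determinant is a superkey — BCNF.
{ChefID, Date, TableNo}: every determinant is a superkey — BCNF.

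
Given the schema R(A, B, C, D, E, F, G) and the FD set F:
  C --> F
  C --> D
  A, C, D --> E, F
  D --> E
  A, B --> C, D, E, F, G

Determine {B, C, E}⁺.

Start with {B, C, E}.
C --> F applies; add {F} → now {B, C, E, F}.
C --> D applies; add {D} → now {B, C, D, E, F}.
No further FD applies.

{B, C, D, E, F}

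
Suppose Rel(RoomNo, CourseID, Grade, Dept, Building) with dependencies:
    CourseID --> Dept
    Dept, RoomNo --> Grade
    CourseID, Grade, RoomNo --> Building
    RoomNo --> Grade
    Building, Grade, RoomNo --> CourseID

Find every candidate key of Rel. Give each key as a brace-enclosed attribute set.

{Building, RoomNo}, {CourseID, RoomNo}

No FD produces {RoomNo}, so it must be in every candidate key.
{Building, RoomNo}⁺ = {Building, CourseID, Dept, Grade, RoomNo}, which is every attribute, so {Building, RoomNo} is a candidate key.
{CourseID, RoomNo}⁺ = {Building, CourseID, Dept, Grade, RoomNo}, which is every attribute, so {CourseID, RoomNo} is a candidate key.
These are minimal and exhaustive — every other superkey contains one of them.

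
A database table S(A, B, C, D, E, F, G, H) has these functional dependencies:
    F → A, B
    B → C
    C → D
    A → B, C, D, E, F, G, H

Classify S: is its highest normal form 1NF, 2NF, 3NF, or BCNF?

Candidate keys: {A}, {F}. Prime attributes: {A, F}.
B → C breaks BCNF: {B}⁺ = {B, C, D}, so {B} is not a superkey.
B → C determines the non-prime attribute {C} from a non-superkey — 3NF is violated.
Every candidate key is a single attribute, so no partial dependency is possible; 2NF holds.

2NF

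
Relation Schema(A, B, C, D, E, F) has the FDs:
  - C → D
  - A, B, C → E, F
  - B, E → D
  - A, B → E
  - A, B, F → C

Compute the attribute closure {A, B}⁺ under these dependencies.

Start with {A, B}.
A, B → E applies; add {E} → now {A, B, E}.
B, E → D applies; add {D} → now {A, B, D, E}.
No further FD applies.

{A, B, D, E}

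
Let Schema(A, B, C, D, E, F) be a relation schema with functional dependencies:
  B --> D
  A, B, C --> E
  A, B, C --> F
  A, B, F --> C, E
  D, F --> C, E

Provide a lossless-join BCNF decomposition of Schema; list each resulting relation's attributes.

{A, B, F}; {B, C, E, F}; {B, D}

Candidate keys of the original relation: {A, B, C}, {A, B, F}.
In {A, B, C, D, E, F}, {B} is not a superkey ({B}⁺ restricted to this set is {B, D}), so split on B --> D into {B, D} and {A, B, C, E, F}.
{B, D}: every determinant is a superkey — BCNF.
In {A, B, C, E, F}, {B, F} is not a superkey ({B, F}⁺ restricted to this set is {B, C, E, F}), so split on B, F --> C, E into {B, C, E, F} and {A, B, F}.
{B, C, E, F}: every determinant is a superkey — BCNF.
{A, B, F}: every determinant is a superkey — BCNF.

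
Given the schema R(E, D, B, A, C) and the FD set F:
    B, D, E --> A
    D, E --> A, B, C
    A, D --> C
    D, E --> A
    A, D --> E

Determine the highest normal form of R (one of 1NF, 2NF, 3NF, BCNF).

BCNF

Candidate keys: {A, D}, {D, E}. Prime attributes: {A, D, E}.
The left-hand side of every FD is a superkey, so BCNF is satisfied.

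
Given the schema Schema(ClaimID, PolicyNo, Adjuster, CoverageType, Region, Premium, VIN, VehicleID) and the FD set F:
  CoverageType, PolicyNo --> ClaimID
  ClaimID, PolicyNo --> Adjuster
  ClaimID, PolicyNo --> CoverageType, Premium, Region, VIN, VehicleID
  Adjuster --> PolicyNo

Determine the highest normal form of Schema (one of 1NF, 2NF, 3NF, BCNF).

Candidate keys: {Adjuster, ClaimID}, {Adjuster, CoverageType}, {ClaimID, PolicyNo}, {CoverageType, PolicyNo}. Prime attributes: {Adjuster, ClaimID, CoverageType, PolicyNo}.
For Adjuster --> PolicyNo we have {Adjuster}⁺ = {Adjuster, PolicyNo}; {Adjuster} is not a superkey, so BCNF fails.
Since {PolicyNo} ⊆ prime attributes and every other non-superkey FD also has a prime right side, the schema is in 3NF.

3NF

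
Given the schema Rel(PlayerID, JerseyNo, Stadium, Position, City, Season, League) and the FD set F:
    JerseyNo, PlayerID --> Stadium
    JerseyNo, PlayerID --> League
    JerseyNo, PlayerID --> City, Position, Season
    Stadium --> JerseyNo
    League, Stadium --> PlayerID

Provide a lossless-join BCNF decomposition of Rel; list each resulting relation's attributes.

{City, League, PlayerID, Position, Season, Stadium}; {JerseyNo, Stadium}

Candidate keys of the original relation: {JerseyNo, PlayerID}, {League, Stadium}, {PlayerID, Stadium}.
{City, JerseyNo, League, PlayerID, Position, Season, Stadium}: {Stadium} determines {JerseyNo, Stadium} here but is not a superkey — split on Stadium --> JerseyNo, giving {JerseyNo, Stadium} and {City, League, PlayerID, Position, Season, Stadium}.
{JerseyNo, Stadium} is in BCNF.
{City, League, PlayerID, Position, Season, Stadium} is in BCNF.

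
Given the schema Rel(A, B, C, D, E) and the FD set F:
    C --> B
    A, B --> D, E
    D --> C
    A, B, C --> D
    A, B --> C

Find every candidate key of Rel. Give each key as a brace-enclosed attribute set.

No FD produces {A}, so it must be in every candidate key.
{A, B} is a candidate key since {A, B}⁺ = {A, B, C, D, E} covers every attribute.
{A, C} is a candidate key since {A, C}⁺ = {A, B, C, D, E} covers every attribute.
{A, D} is a candidate key since {A, D}⁺ = {A, B, C, D, E} covers every attribute.
Any other superkey properly contains one of these, so there are no further candidate keys.

{A, B}, {A, C}, {A, D}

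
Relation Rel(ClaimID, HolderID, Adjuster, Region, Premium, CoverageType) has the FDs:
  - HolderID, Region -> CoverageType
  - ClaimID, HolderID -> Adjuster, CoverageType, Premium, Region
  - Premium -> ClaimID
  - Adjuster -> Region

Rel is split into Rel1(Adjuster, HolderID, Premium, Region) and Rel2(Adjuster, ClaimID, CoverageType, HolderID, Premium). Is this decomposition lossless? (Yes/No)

Yes

The shared attributes are {Adjuster, HolderID, Premium} and {Adjuster, HolderID, Premium}⁺ = {Adjuster, ClaimID, CoverageType, HolderID, Premium, Region}.
Rel1 is contained in that closure, so Rel1 ∩ Rel2 -> Rel1 holds and the join is lossless.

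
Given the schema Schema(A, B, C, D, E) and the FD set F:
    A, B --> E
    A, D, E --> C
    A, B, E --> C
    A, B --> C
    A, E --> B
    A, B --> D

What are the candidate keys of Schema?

No FD produces {A}, so it must be in every candidate key.
{A, B}⁺ = {A, B, C, D, E} — all of the relation — so {A, B} is a candidate key.
{A, E}⁺ = {A, B, C, D, E} — all of the relation — so {A, E} is a candidate key.
No proper subset of any of these is a key, and no other minimal superkey exists.

{A, B}, {A, E}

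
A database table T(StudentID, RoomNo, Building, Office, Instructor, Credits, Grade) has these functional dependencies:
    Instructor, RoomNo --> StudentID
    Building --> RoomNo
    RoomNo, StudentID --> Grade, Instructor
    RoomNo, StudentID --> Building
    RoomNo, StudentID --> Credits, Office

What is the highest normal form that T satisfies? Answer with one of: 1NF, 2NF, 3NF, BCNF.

3NF

Candidate keys: {Building, Instructor}, {Building, StudentID}, {Instructor, RoomNo}, {RoomNo, StudentID}. Prime attributes: {Building, Instructor, RoomNo, StudentID}.
Building --> RoomNo breaks BCNF: {Building}⁺ = {Building, RoomNo}, so {Building} is not a superkey.
Its right-hand attributes {RoomNo} are all prime, as are those of every other non-superkey FD — the relation is in 3NF.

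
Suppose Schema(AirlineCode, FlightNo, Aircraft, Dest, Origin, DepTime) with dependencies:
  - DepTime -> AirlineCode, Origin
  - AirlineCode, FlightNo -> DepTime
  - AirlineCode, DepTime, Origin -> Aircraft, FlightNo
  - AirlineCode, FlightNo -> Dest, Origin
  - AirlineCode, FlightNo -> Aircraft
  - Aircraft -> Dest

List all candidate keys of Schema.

{AirlineCode, FlightNo}, {DepTime}

{DepTime} is a candidate key since {DepTime}⁺ = {Aircraft, AirlineCode, DepTime, Dest, FlightNo, Origin} covers every attribute.
{AirlineCode, FlightNo} is a candidate key since {AirlineCode, FlightNo}⁺ = {Aircraft, AirlineCode, DepTime, Dest, FlightNo, Origin} covers every attribute.
Any other superkey properly contains one of these, so there are no further candidate keys.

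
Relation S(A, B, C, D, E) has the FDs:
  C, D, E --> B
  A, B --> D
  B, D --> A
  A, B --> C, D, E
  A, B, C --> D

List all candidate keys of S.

{A, B}, {B, D}, {C, D, E}

{A, B}⁺ = {A, B, C, D, E}, which is every attribute, so {A, B} is a candidate key.
{B, D}⁺ = {A, B, C, D, E}, which is every attribute, so {B, D} is a candidate key.
{C, D, E}⁺ = {A, B, C, D, E}, which is every attribute, so {C, D, E} is a candidate key.
These are minimal and exhaustive — every other superkey contains one of them.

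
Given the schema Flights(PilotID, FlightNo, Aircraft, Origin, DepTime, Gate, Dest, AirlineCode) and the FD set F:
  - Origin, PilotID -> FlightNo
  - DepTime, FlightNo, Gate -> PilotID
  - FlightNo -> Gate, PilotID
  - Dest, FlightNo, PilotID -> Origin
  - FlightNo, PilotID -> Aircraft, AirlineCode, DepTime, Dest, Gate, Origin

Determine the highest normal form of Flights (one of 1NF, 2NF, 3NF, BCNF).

Candidate keys: {FlightNo}, {Origin, PilotID}. Prime attributes: {FlightNo, Origin, PilotID}.
Each dependency's left side is a superkey — BCNF holds.

BCNF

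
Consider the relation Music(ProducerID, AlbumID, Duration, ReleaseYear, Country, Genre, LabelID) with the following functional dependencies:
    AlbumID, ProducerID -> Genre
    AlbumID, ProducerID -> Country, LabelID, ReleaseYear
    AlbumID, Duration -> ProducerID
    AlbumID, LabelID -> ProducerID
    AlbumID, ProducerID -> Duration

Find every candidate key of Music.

Attributes never on any right-hand side: {AlbumID} — every candidate key must contain it.
{AlbumID, Duration} is a candidate key since {AlbumID, Duration}⁺ = {AlbumID, Country, Duration, Genre, LabelID, ProducerID, ReleaseYear} covers every attribute.
{AlbumID, LabelID} is a candidate key since {AlbumID, LabelID}⁺ = {AlbumID, Country, Duration, Genre, LabelID, ProducerID, ReleaseYear} covers every attribute.
{AlbumID, ProducerID} is a candidate key since {AlbumID, ProducerID}⁺ = {AlbumID, Country, Duration, Genre, LabelID, ProducerID, ReleaseYear} covers every attribute.
Any other superkey properly contains one of these, so there are no further candidate keys.

{AlbumID, Duration}, {AlbumID, LabelID}, {AlbumID, ProducerID}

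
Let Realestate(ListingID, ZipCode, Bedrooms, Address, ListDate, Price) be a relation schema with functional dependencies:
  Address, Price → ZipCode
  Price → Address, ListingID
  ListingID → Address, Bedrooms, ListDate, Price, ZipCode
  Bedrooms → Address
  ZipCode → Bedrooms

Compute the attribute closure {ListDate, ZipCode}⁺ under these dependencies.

{Address, Bedrooms, ListDate, ZipCode}

Start with {ListDate, ZipCode}.
ZipCode → Bedrooms applies; add {Bedrooms} → now {Bedrooms, ListDate, ZipCode}.
Bedrooms → Address applies; add {Address} → now {Address, Bedrooms, ListDate, ZipCode}.
No further FD applies.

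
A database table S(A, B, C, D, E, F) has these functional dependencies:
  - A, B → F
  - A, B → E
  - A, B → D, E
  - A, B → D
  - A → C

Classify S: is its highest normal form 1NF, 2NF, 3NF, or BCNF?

Candidate key: {A, B}. Prime attributes: {A, B}.
For A → C we have {A}⁺ = {A, C}; {A} is not a superkey, so BCNF fails.
Because {C} is non-prime and the left side of A → C is not a superkey, the relation is not in 3NF.
{A} is a proper subset of the key {A, B}, and {A}⁺ contains the non-prime attribute {C} — a partial dependency, so 2NF is violated.

1NF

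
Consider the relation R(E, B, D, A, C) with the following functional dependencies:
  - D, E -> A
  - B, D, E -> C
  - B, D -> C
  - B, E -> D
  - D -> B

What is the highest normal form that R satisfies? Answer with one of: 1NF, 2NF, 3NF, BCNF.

1NF

Candidate keys: {B, E}, {D, E}. Prime attributes: {B, D, E}.
B, D -> C: {B, D}⁺ = {B, C, D}, which is not all of the attributes, so the left side is not a superkey — BCNF is violated.
B, D -> C has non-prime {C} on the right and a non-superkey on the left, so 3NF fails.
Since {D} ⊂ {D, E} and {D}⁺ ⊇ {C} with {C} non-prime, there is a partial dependency; 2NF fails.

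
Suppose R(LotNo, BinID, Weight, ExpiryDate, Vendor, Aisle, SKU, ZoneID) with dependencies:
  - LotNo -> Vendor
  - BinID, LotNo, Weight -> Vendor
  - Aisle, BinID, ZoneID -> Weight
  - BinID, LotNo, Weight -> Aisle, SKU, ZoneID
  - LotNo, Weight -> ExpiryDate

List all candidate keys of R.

{Aisle, BinID, LotNo, ZoneID}, {BinID, LotNo, Weight}

No FD produces {BinID, LotNo}, so they must be in every candidate key.
{BinID, LotNo, Weight}⁺ = {Aisle, BinID, ExpiryDate, LotNo, SKU, Vendor, Weight, ZoneID} — all of the relation — so {BinID, LotNo, Weight} is a candidate key.
{Aisle, BinID, LotNo, ZoneID}⁺ = {Aisle, BinID, ExpiryDate, LotNo, SKU, Vendor, Weight, ZoneID} — all of the relation — so {Aisle, BinID, LotNo, ZoneID} is a candidate key.
These are minimal and exhaustive — every other superkey contains one of them.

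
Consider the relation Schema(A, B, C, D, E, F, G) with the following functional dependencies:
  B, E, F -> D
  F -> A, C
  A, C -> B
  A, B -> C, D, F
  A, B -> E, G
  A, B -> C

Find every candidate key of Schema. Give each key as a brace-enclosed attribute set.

Closure of {F} is {A, B, C, D, E, F, G}, the whole schema; {F} is a candidate key.
Closure of {A, B} is {A, B, C, D, E, F, G}, the whole schema; {A, B} is a candidate key.
Closure of {A, C} is {A, B, C, D, E, F, G}, the whole schema; {A, C} is a candidate key.
No proper subset of any of these is a key, and no other minimal superkey exists.

{A, B}, {A, C}, {F}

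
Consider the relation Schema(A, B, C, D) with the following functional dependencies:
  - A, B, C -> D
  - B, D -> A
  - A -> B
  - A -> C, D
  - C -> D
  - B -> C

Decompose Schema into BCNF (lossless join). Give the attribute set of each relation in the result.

{A, B, C}; {C, D}

Candidate keys of the original relation: {A}, {B}.
{A, B, C, D}: {C} determines {C, D} here but is not a superkey — split on C -> D, giving {C, D} and {A, B, C}.
{C, D}: every determinant is a superkey — BCNF.
{A, B, C}: every determinant is a superkey — BCNF.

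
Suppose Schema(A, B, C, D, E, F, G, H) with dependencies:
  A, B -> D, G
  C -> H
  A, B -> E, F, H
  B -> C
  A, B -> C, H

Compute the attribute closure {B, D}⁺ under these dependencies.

Start with {B, D}.
B -> C applies; add {C} → now {B, C, D}.
C -> H applies; add {H} → now {B, C, D, H}.
No further FD applies.

{B, C, D, H}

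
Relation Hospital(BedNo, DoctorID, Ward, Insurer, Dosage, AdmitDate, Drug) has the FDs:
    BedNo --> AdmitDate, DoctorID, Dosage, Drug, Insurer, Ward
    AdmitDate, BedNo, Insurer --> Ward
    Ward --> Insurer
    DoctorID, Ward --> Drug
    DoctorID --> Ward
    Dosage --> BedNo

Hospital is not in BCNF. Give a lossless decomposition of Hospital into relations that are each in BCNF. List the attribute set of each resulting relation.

Candidate keys of the original relation: {BedNo}, {Dosage}.
In {AdmitDate, BedNo, DoctorID, Dosage, Drug, Insurer, Ward}, {Ward} is not a superkey ({Ward}⁺ restricted to this set is {Insurer, Ward}), so split on Ward --> Insurer into {Insurer, Ward} and {AdmitDate, BedNo, DoctorID, Dosage, Drug, Ward}.
{Insurer, Ward} has no BCNF violation.
In {AdmitDate, BedNo, DoctorID, Dosage, Drug, Ward}, {DoctorID, Ward} is not a superkey ({DoctorID, Ward}⁺ restricted to this set is {DoctorID, Drug, Ward}), so split on DoctorID, Ward --> Drug into {DoctorID, Drug, Ward} and {AdmitDate, BedNo, DoctorID, Dosage, Ward}.
{DoctorID, Drug, Ward} has no BCNF violation.
In {AdmitDate, BedNo, DoctorID, Dosage, Ward}, {DoctorID} is not a superkey ({DoctorID}⁺ restricted to this set is {DoctorID, Ward}), so split on DoctorID --> Ward into {DoctorID, Ward} and {AdmitDate, BedNo, DoctorID, Dosage}.
{DoctorID, Ward} has no BCNF violation.
{AdmitDate, BedNo, DoctorID, Dosage} has no BCNF violation.

{AdmitDate, BedNo, DoctorID, Dosage}; {DoctorID, Drug, Ward}; {Insurer, Ward}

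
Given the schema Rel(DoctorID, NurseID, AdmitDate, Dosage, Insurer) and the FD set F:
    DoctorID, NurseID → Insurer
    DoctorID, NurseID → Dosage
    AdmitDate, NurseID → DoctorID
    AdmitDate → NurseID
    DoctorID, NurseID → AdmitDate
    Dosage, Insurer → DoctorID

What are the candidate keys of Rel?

{AdmitDate}, {DoctorID, NurseID}, {Dosage, Insurer, NurseID}

{AdmitDate}⁺ = {AdmitDate, DoctorID, Dosage, Insurer, NurseID} — all of the relation — so {AdmitDate} is a candidate key.
{DoctorID, NurseID}⁺ = {AdmitDate, DoctorID, Dosage, Insurer, NurseID} — all of the relation — so {DoctorID, NurseID} is a candidate key.
{Dosage, Insurer, NurseID}⁺ = {AdmitDate, DoctorID, Dosage, Insurer, NurseID} — all of the relation — so {Dosage, Insurer, NurseID} is a candidate key.
Any other superkey properly contains one of these, so there are no further candidate keys.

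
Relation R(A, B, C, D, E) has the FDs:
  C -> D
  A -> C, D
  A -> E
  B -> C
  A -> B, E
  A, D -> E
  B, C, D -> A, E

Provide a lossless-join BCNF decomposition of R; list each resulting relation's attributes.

Candidate keys of the original relation: {A}, {B}.
Within {A, B, C, D, E}: {C}⁺ ∩ {A, B, C, D, E} = {C, D}, not the whole set, so C -> D violates BCNF; decompose into {C, D} and {A, B, C, E}.
{C, D} has no BCNF violation.
{A, B, C, E} has no BCNF violation.

{A, B, C, E}; {C, D}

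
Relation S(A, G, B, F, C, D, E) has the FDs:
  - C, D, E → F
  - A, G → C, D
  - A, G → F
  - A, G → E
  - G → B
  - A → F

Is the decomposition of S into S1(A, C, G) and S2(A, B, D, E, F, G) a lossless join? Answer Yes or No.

Yes

Common attributes: {A, G}; their closure is {A, B, C, D, E, F, G}.
Since S1 ⊆ {A, B, C, D, E, F, G}, the intersection is a superkey of S1; the decomposition is lossless.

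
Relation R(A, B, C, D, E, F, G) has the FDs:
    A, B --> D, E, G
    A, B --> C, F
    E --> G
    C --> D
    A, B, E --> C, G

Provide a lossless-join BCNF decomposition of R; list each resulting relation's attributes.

Candidate key of the original relation: {A, B}.
{A, B, C, D, E, F, G}: {E} determines {E, G} here but is not a superkey — split on E --> G, giving {E, G} and {A, B, C, D, E, F}.
{E, G}: every determinant is a superkey — BCNF.
{A, B, C, D, E, F}: {C} determines {C, D} here but is not a superkey — split on C --> D, giving {C, D} and {A, B, C, E, F}.
{C, D}: every determinant is a superkey — BCNF.
{A, B, C, E, F}: every determinant is a superkey — BCNF.

{A, B, C, E, F}; {C, D}; {E, G}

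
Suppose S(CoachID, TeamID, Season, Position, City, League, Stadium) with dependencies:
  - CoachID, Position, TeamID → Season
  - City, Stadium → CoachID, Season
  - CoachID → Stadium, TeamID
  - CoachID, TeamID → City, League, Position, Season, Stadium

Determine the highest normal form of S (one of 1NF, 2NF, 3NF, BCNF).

BCNF

Candidate keys: {City, Stadium}, {CoachID}. Prime attributes: {City, CoachID, Stadium}.
Every FD has a superkey on the left, so the relation is in BCNF.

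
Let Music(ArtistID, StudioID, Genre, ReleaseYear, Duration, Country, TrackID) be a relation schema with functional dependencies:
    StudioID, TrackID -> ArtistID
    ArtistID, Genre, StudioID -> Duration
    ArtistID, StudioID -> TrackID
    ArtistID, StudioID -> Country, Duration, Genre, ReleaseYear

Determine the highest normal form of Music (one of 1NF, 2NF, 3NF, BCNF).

Candidate keys: {ArtistID, StudioID}, {StudioID, TrackID}. Prime attributes: {ArtistID, StudioID, TrackID}.
The left-hand side of every FD is a superkey, so BCNF is satisfied.

BCNF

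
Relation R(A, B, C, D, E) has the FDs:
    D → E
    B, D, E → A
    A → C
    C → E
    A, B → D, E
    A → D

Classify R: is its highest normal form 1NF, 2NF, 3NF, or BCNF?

1NF

Candidate keys: {A, B}, {B, D}. Prime attributes: {A, B, D}.
D → E breaks BCNF: {D}⁺ = {D, E}, so {D} is not a superkey.
D → E determines the non-prime attribute {E} from a non-superkey — 3NF is violated.
Since {A} ⊂ {A, B} and {A}⁺ ⊇ {C, E} with {C, E} non-prime, there is a partial dependency; 2NF fails.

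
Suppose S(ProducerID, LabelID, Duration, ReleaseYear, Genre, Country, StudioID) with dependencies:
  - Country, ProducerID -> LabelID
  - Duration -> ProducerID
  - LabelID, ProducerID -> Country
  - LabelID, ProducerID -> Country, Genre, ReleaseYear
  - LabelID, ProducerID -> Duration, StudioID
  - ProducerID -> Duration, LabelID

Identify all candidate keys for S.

Closure of {Duration} is {Country, Duration, Genre, LabelID, ProducerID, ReleaseYear, StudioID}, the whole schema; {Duration} is a candidate key.
Closure of {ProducerID} is {Country, Duration, Genre, LabelID, ProducerID, ReleaseYear, StudioID}, the whole schema; {ProducerID} is a candidate key.
These are minimal and exhaustive — every other superkey contains one of them.

{Duration}, {ProducerID}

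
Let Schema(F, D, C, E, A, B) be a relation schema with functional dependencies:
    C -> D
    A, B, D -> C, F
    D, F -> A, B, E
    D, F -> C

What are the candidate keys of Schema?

{C, F}⁺ = {A, B, C, D, E, F} — all of the relation — so {C, F} is a candidate key.
{D, F}⁺ = {A, B, C, D, E, F} — all of the relation — so {D, F} is a candidate key.
{A, B, C}⁺ = {A, B, C, D, E, F} — all of the relation — so {A, B, C} is a candidate key.
{A, B, D}⁺ = {A, B, C, D, E, F} — all of the relation — so {A, B, D} is a candidate key.
Any other superkey properly contains one of these, so there are no further candidate keys.

{A, B, C}, {A, B, D}, {C, F}, {D, F}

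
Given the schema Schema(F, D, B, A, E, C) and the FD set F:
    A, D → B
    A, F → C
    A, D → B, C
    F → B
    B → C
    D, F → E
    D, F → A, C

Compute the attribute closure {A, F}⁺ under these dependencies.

Start with {A, F}.
A, F → C applies; add {C} → now {A, C, F}.
F → B applies; add {B} → now {A, B, C, F}.
No further FD applies.

{A, B, C, F}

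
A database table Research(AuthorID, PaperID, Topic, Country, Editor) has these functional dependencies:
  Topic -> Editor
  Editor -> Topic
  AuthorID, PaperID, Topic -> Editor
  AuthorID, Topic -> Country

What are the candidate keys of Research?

{AuthorID, Editor, PaperID}, {AuthorID, PaperID, Topic}

Attributes never on any right-hand side: {AuthorID, PaperID} — every candidate key must contain all of them.
{AuthorID, Editor, PaperID}⁺ = {AuthorID, Country, Editor, PaperID, Topic} — all of the relation — so {AuthorID, Editor, PaperID} is a candidate key.
{AuthorID, PaperID, Topic}⁺ = {AuthorID, Country, Editor, PaperID, Topic} — all of the relation — so {AuthorID, PaperID, Topic} is a candidate key.
Any other superkey properly contains one of these, so there are no further candidate keys.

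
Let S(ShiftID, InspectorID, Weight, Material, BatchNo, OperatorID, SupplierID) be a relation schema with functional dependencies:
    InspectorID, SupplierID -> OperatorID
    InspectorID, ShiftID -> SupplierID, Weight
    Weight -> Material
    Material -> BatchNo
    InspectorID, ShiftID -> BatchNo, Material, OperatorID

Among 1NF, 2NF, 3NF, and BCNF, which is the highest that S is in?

Candidate key: {InspectorID, ShiftID}. Prime attributes: {InspectorID, ShiftID}.
InspectorID, SupplierID -> OperatorID: {InspectorID, SupplierID}⁺ = {InspectorID, OperatorID, SupplierID}, which is not all of the attributes, so the left side is not a superkey — BCNF is violated.
Because {OperatorID} is non-prime and the left side of InspectorID, SupplierID -> OperatorID is not a superkey, the relation is not in 3NF.
No proper subset of a key has a non-prime attribute in its closure, so there is no partial dependency; 2NF holds.

2NF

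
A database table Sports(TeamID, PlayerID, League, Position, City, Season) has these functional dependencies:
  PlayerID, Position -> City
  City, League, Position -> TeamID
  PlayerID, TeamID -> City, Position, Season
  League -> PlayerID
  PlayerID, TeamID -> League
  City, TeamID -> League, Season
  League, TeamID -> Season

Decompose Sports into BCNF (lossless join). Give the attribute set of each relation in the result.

{City, PlayerID, Position}; {League, PlayerID}; {League, Position, Season, TeamID}

Candidate keys of the original relation: {City, TeamID}, {League, Position}, {League, TeamID}, {PlayerID, TeamID}.
Within {City, League, PlayerID, Position, Season, TeamID}: {PlayerID, Position}⁺ ∩ {City, League, PlayerID, Position, Season, TeamID} = {City, PlayerID, Position}, not the whole set, so PlayerID, Position -> City violates BCNF; decompose into {City, PlayerID, Position} and {League, PlayerID, Position, Season, TeamID}.
{City, PlayerID, Position}: every determinant is a superkey — BCNF.
Within {League, PlayerID, Position, Season, TeamID}: {League}⁺ ∩ {League, PlayerID, Position, Season, TeamID} = {League, PlayerID}, not the whole set, so League -> PlayerID violates BCNF; decompose into {League, PlayerID} and {League, Position, Season, TeamID}.
{League, PlayerID}: every determinant is a superkey — BCNF.
{League, Position, Season, TeamID}: every determinant is a superkey — BCNF.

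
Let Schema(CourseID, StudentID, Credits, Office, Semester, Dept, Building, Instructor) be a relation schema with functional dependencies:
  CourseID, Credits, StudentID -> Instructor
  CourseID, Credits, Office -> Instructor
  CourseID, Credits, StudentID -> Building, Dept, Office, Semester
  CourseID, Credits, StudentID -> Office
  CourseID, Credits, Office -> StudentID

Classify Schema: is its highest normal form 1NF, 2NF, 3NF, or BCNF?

BCNF

Candidate keys: {CourseID, Credits, Office}, {CourseID, Credits, StudentID}. Prime attributes: {CourseID, Credits, Office, StudentID}.
Every FD has a superkey on the left, so the relation is in BCNF.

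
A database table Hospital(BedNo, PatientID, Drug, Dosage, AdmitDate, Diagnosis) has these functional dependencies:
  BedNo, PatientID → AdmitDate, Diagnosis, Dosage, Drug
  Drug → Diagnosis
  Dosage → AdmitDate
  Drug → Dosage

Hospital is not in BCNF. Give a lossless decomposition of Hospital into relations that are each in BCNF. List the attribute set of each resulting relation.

Candidate key of the original relation: {BedNo, PatientID}.
In {AdmitDate, BedNo, Diagnosis, Dosage, Drug, PatientID}, {Drug} is not a superkey ({Drug}⁺ restricted to this set is {AdmitDate, Diagnosis, Dosage, Drug}), so split on Drug → AdmitDate, Diagnosis, Dosage into {AdmitDate, Diagnosis, Dosage, Drug} and {BedNo, Drug, PatientID}.
In {AdmitDate, Diagnosis, Dosage, Drug}, {Dosage} is not a superkey ({Dosage}⁺ restricted to this set is {AdmitDate, Dosage}), so split on Dosage → AdmitDate into {AdmitDate, Dosage} and {Diagnosis, Dosage, Drug}.
{AdmitDate, Dosage} is in BCNF.
{Diagnosis, Dosage, Drug} is in BCNF.
{BedNo, Drug, PatientID} is in BCNF.

{AdmitDate, Dosage}; {BedNo, Drug, PatientID}; {Diagnosis, Dosage, Drug}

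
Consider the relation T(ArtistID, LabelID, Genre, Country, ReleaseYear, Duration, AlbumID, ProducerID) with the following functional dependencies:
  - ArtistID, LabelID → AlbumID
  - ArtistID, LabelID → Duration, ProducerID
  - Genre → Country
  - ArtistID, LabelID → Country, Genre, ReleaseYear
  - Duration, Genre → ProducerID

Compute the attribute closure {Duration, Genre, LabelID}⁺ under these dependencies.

{Country, Duration, Genre, LabelID, ProducerID}

Start with {Duration, Genre, LabelID}.
Genre → Country applies; add {Country} → now {Country, Duration, Genre, LabelID}.
Duration, Genre → ProducerID applies; add {ProducerID} → now {Country, Duration, Genre, LabelID, ProducerID}.
No further FD applies.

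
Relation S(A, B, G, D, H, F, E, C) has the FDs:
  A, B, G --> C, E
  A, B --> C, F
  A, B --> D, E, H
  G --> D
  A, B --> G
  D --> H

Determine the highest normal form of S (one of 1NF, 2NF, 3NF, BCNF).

Candidate key: {A, B}. Prime attributes: {A, B}.
G --> D breaks BCNF: {G}⁺ = {D, G, H}, so {G} is not a superkey.
G --> D determines the non-prime attribute {D} from a non-superkey — 3NF is violated.
Checking every proper subset of each key, none determines a non-prime attribute — 2NF is satisfied.

2NF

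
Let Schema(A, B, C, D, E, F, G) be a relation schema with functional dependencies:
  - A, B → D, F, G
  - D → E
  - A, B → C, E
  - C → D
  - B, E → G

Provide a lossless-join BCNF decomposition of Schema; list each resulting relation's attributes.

{A, B, C, F}; {B, C, G}; {C, D}; {D, E}

Candidate key of the original relation: {A, B}.
Within {A, B, C, D, E, F, G}: {D}⁺ ∩ {A, B, C, D, E, F, G} = {D, E}, not the whole set, so D → E violates BCNF; decompose into {D, E} and {A, B, C, D, F, G}.
{D, E}: every determinant is a superkey — BCNF.
Within {A, B, C, D, F, G}: {C}⁺ ∩ {A, B, C, D, F, G} = {C, D}, not the whole set, so C → D violates BCNF; decompose into {C, D} and {A, B, C, F, G}.
{C, D}: every determinant is a superkey — BCNF.
Within {A, B, C, F, G}: {B, C}⁺ ∩ {A, B, C, F, G} = {B, C, G}, not the whole set, so B, C → G violates BCNF; decompose into {B, C, G} and {A, B, C, F}.
{B, C, G}: every determinant is a superkey — BCNF.
{A, B, C, F}: every determinant is a superkey — BCNF.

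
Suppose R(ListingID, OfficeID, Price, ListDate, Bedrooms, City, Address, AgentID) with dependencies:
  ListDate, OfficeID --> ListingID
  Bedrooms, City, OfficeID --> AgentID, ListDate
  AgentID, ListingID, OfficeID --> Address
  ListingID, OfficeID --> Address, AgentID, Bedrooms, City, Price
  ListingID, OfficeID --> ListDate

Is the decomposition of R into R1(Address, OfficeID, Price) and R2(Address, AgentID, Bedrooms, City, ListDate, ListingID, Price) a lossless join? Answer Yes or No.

No

The shared attributes are {Address, Price} and {Address, Price}⁺ = {Address, Price}.
R1 ⊄ {Address, Price} and R2 ⊄ {Address, Price}, so the split is lossy.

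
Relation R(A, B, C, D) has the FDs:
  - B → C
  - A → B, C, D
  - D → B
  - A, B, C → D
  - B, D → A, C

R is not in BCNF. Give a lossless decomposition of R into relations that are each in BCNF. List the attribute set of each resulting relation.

Candidate keys of the original relation: {A}, {D}.
{A, B, C, D}: {B} determines {B, C} here but is not a superkey — split on B → C, giving {B, C} and {A, B, D}.
{B, C} is in BCNF.
{A, B, D} is in BCNF.

{A, B, D}; {B, C}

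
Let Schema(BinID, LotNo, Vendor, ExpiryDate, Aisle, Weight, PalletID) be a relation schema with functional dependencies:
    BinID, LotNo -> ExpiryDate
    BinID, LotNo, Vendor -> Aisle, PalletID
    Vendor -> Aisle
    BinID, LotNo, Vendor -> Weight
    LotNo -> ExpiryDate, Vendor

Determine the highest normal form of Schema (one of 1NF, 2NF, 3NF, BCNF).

Candidate key: {BinID, LotNo}. Prime attributes: {BinID, LotNo}.
For Vendor -> Aisle we have {Vendor}⁺ = {Aisle, Vendor}; {Vendor} is not a superkey, so BCNF fails.
Vendor -> Aisle determines the non-prime attribute {Aisle} from a non-superkey — 3NF is violated.
Since {LotNo} ⊂ {BinID, LotNo} and {LotNo}⁺ ⊇ {Aisle, ExpiryDate, Vendor} with {Aisle, ExpiryDate, Vendor} non-prime, there is a partial dependency; 2NF fails.

1NF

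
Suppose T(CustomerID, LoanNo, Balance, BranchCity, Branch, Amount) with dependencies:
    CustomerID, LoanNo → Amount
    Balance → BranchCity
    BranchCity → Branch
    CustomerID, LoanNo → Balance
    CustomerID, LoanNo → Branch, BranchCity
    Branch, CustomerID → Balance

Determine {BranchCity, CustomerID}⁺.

{Balance, Branch, BranchCity, CustomerID}

Start with {BranchCity, CustomerID}.
BranchCity → Branch applies; add {Branch} → now {Branch, BranchCity, CustomerID}.
Branch, CustomerID → Balance applies; add {Balance} → now {Balance, Branch, BranchCity, CustomerID}.
No further FD applies.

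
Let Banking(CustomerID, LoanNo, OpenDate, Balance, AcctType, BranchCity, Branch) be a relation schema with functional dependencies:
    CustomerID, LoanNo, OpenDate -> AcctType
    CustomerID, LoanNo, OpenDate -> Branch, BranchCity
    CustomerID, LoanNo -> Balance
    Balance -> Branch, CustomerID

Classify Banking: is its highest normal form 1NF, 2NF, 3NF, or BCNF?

1NF

Candidate keys: {Balance, LoanNo, OpenDate}, {CustomerID, LoanNo, OpenDate}. Prime attributes: {Balance, CustomerID, LoanNo, OpenDate}.
For CustomerID, LoanNo -> Balance we have {CustomerID, LoanNo}⁺ = {Balance, Branch, CustomerID, LoanNo}; {CustomerID, LoanNo} is not a superkey, so BCNF fails.
Balance -> Branch, CustomerID determines the non-prime attribute {Branch} from a non-superkey — 3NF is violated.
The proper key subset {Balance} of {Balance, LoanNo, OpenDate} determines non-prime {Branch}, so the relation is not even in 2NF.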